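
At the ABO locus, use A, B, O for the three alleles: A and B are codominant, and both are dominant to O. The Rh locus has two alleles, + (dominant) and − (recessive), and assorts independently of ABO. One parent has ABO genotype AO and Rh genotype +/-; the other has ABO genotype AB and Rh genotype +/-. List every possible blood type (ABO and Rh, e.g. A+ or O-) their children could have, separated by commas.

Gametes from AO × AB give offspring ABO genotypes AA, AB, AO, BO, i.e. phenotypes A, B, AB.
Rh cross +/- × +/- → phenotypes Rh+, Rh-.
Combining independently: A+, A-, B+, B-, AB+, AB-.

A+, A-, B+, B-, AB+, AB-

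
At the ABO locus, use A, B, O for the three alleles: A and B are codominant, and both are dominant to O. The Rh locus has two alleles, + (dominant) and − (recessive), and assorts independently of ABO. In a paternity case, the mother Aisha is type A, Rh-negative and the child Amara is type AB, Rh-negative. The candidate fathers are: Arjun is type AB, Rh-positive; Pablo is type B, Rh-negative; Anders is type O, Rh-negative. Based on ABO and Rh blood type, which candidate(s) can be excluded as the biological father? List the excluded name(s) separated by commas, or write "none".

Anders

A candidate is excluded only if no genotype consistent with his phenotype could produce a type AB, Rh-negative child with a type A, Rh-negative mother.
Anders (type O, Rh-): no genotype consistent with that phenotype can produce a type-AB Rh- child with a type-A mother.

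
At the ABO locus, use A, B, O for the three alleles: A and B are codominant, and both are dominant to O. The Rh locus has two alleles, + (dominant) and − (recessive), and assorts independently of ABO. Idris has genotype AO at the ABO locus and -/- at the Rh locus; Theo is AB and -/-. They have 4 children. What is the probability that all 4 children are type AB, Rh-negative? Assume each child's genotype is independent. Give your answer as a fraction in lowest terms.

1/256

ABO cross AO × AB → 1/2 A, 1/4 B, 1/4 AB.
Rh cross -/- × -/- → 1 Rh-; so P(type AB, Rh-negative) = 1/4 × 1 = 1/4 per child.
All 4 independent: (1/4)^4 = 1/256.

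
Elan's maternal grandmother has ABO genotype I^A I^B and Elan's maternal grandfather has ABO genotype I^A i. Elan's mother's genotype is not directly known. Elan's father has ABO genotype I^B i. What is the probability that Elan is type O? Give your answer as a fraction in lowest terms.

Elan's mother's ABO genotype from I^A I^B × I^A i: 1/4 I^A I^A, 1/4 I^A I^B, 1/4 I^A i, 1/4 I^B i.
Crossing each possibility with the father I^B i and summing P(type O): 1/4·0 + 1/4·0 + 1/4·1/4 + 1/4·1/4 = 1/8.

1/8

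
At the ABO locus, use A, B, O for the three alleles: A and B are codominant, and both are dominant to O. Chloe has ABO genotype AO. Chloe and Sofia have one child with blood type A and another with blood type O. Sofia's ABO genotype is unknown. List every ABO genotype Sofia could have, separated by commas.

For each candidate genotype of Sofia, check whether crossing it with AO can produce every observed child phenotype.
  AA → possible child types {A} ✗
  AB → possible child types {A, B, AB} ✗
  AO → possible child types {O, A} ✓
  BB → possible child types {B, AB} ✗
  BO → possible child types {O, A, B, AB} ✓
  OO → possible child types {O, A} ✓

AO, BO, OO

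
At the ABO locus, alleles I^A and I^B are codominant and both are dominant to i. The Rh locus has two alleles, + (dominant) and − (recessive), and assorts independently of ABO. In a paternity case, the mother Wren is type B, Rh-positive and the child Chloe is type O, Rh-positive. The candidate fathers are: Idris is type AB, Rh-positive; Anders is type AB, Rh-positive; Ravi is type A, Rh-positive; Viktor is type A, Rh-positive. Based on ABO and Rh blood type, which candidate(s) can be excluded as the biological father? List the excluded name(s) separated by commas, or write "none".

A candidate is excluded only if no genotype consistent with his phenotype could produce a type O, Rh-positive child with a type B, Rh-positive mother.
Idris (type AB, Rh+): no genotype consistent with that phenotype can produce a type-O Rh+ child with a type-B mother.
Anders (type AB, Rh+): no genotype consistent with that phenotype can produce a type-O Rh+ child with a type-B mother.

Idris, Anders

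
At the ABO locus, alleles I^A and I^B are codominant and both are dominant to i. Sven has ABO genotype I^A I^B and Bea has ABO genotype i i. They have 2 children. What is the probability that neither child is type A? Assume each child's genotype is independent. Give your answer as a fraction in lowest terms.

1/4

ABO cross I^A I^B × i i → 1/2 A, 1/2 B.
So P(type A) = 1/2 per child.
P(not type A) = 1/2 for one child; (1/2)^2 = 1/4.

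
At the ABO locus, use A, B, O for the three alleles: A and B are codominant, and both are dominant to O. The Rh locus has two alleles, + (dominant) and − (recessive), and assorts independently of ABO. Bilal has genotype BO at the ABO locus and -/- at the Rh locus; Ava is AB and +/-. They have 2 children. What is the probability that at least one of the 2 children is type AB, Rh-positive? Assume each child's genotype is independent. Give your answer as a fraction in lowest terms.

ABO cross BO × AB → 1/4 A, 1/2 B, 1/4 AB.
Rh cross -/- × +/- → 1/2 Rh+, 1/2 Rh-; so P(type AB, Rh-positive) = 1/4 × 1/2 = 1/8 per child.
P(none) = (7/8)^2 = 49/64; P(at least one) = 1 − 49/64 = 15/64.

15/64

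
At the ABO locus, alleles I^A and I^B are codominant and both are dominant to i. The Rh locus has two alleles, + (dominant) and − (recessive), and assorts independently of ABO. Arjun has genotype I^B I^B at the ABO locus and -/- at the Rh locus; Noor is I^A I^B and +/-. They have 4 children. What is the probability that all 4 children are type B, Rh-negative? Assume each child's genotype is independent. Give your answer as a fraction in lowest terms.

1/256

ABO cross I^B I^B × I^A I^B → 1/2 B, 1/2 AB.
Rh cross -/- × +/- → 1/2 Rh+, 1/2 Rh-; so P(type B, Rh-negative) = 1/2 × 1/2 = 1/4 per child.
All 4 independent: (1/4)^4 = 1/256.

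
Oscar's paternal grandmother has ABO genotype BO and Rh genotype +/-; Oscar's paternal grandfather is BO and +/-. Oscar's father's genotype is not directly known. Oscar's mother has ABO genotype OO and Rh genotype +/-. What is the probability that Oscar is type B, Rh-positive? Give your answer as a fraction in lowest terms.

3/8

Oscar's father's ABO genotype from BO × BO: 1/4 BB, 1/2 BO, 1/4 OO.
Crossing each possibility with the mother OO and summing P(type B): 1/4·1 + 1/2·1/2 + 1/4·0 = 1/2.
Similarly for Rh via the father's Rh distribution: P(Rh+) = 3/4.
Independent loci: 1/2 × 3/4 = 3/8.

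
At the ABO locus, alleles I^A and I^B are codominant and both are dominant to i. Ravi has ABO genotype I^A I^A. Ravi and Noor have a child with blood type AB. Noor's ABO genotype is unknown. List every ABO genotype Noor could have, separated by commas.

For each candidate genotype of Noor, check whether crossing it with I^A I^A can produce every observed child phenotype.
  I^A I^A → possible child types {A} ✗
  I^A I^B → possible child types {A, AB} ✓
  I^A i → possible child types {A} ✗
  I^B I^B → possible child types {AB} ✓
  I^B i → possible child types {A, AB} ✓
  i i → possible child types {A} ✗

I^A I^B, I^B I^B, I^B i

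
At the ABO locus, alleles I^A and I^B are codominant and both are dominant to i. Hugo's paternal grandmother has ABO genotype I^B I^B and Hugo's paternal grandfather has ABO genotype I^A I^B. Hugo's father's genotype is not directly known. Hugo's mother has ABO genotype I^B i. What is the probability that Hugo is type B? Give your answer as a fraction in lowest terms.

3/4

Hugo's father's ABO genotype from I^B I^B × I^A I^B: 1/2 I^A I^B, 1/2 I^B I^B.
Crossing each possibility with the mother I^B i and summing P(type B): 1/2·1/2 + 1/2·1 = 3/4.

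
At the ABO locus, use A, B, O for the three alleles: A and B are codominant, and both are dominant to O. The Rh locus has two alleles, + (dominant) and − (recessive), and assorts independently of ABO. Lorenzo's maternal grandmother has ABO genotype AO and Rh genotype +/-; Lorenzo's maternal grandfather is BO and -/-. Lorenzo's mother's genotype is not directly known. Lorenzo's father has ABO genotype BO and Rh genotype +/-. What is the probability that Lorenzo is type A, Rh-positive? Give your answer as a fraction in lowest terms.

5/64

Lorenzo's mother's ABO genotype from AO × BO: 1/4 AB, 1/4 AO, 1/4 BO, 1/4 OO.
Crossing each possibility with the father BO and summing P(type A): 1/4·1/4 + 1/4·1/4 + 1/4·0 + 1/4·0 = 1/8.
Similarly for Rh via the mother's Rh distribution: P(Rh+) = 5/8.
Independent loci: 1/8 × 5/8 = 5/64.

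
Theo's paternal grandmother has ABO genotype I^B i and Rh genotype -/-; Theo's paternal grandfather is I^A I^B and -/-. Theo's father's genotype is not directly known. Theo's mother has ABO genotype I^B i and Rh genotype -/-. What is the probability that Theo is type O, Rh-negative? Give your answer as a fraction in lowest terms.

Theo's father's ABO genotype from I^B i × I^A I^B: 1/4 I^A I^B, 1/4 I^A i, 1/4 I^B I^B, 1/4 I^B i.
Crossing each possibility with the mother I^B i and summing P(type O): 1/4·0 + 1/4·1/4 + 1/4·0 + 1/4·1/4 = 1/8.
Similarly for Rh via the father's Rh distribution: P(Rh-) = 1.
Independent loci: 1/8 × 1 = 1/8.

1/8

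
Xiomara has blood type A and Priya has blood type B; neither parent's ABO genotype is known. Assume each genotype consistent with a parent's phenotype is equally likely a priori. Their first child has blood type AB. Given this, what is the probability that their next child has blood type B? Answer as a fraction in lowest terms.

Possible genotypes: Xiomara ∈ {I^A I^A, I^A i}; Priya ∈ {I^B I^B, I^B i}.
Weight each parental genotype pair by prior × P(type-AB child):
  I^A I^A × I^B I^B: posterior weight 4/9; P(next child type B) = 0.
  I^A I^A × I^B i: posterior weight 2/9; P(next child type B) = 0.
  I^A i × I^B I^B: posterior weight 2/9; P(next child type B) = 1/2.
  I^A i × I^B i: posterior weight 1/9; P(next child type B) = 1/4.
Weighted sum = 5/36.

5/36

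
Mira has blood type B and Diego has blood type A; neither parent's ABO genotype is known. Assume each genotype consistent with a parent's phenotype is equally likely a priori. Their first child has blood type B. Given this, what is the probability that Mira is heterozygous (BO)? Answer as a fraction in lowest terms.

1/3

Possible genotypes: Mira ∈ {BB, BO}; Diego ∈ {AA, AO}.
Weight each parental genotype pair by prior × P(type-B child):
  BB × AO: posterior weight 2/3.
  BO × AO: posterior weight 1/3.
Sum the posterior weight over pairs where Mira is BO: 1/3.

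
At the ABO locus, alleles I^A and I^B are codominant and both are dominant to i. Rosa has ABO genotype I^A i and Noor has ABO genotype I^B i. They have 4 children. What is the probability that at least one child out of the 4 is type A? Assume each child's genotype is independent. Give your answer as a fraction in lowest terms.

175/256

ABO cross I^A i × I^B i → 1/4 O, 1/4 A, 1/4 B, 1/4 AB.
So P(type A) = 1/4 per child.
P(none) = (3/4)^4 = 81/256; P(at least one) = 1 − 81/256 = 175/256.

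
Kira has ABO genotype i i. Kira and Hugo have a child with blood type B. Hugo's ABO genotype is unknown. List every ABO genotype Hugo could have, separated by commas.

For each candidate genotype of Hugo, check whether crossing it with i i can produce every observed child phenotype.
  I^A I^A → possible child types {A} ✗
  I^A I^B → possible child types {A, B} ✓
  I^A i → possible child types {O, A} ✗
  I^B I^B → possible child types {B} ✓
  I^B i → possible child types {O, B} ✓
  i i → possible child types {O} ✗

I^A I^B, I^B I^B, I^B i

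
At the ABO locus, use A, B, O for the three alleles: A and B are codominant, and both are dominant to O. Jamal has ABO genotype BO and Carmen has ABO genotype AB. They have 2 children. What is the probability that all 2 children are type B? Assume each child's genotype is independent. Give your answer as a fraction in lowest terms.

1/4

ABO cross BO × AB → 1/4 A, 1/2 B, 1/4 AB.
So P(type B) = 1/2 per child.
All 2 independent: (1/2)^2 = 1/4.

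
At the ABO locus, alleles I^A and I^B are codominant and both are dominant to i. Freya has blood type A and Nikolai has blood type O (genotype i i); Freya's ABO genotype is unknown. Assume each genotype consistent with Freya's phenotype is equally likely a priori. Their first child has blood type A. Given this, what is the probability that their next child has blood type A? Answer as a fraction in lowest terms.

5/6

Possible genotypes: Freya ∈ {I^A I^A, I^A i}; Nikolai ∈ {i i}.
Weight each parental genotype pair by prior × P(type-A child):
  I^A I^A × i i: posterior weight 2/3; P(next child type A) = 1.
  I^A i × i i: posterior weight 1/3; P(next child type A) = 1/2.
Weighted sum = 5/6.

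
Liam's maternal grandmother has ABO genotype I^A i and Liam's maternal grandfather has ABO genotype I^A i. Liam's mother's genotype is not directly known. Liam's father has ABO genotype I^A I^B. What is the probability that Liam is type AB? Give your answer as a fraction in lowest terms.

Liam's mother's ABO genotype from I^A i × I^A i: 1/4 I^A I^A, 1/2 I^A i, 1/4 i i.
Crossing each possibility with the father I^A I^B and summing P(type AB): 1/4·1/2 + 1/2·1/4 + 1/4·0 = 1/4.

1/4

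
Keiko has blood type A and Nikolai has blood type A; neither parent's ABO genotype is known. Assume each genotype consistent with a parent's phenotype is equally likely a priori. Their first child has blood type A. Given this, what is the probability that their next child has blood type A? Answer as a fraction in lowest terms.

19/20

Possible genotypes: Keiko ∈ {I^A I^A, I^A i}; Nikolai ∈ {I^A I^A, I^A i}.
Weight each parental genotype pair by prior × P(type-A child):
  I^A I^A × I^A I^A: posterior weight 4/15; P(next child type A) = 1.
  I^A I^A × I^A i: posterior weight 4/15; P(next child type A) = 1.
  I^A i × I^A I^A: posterior weight 4/15; P(next child type A) = 1.
  I^A i × I^A i: posterior weight 1/5; P(next child type A) = 3/4.
Weighted sum = 19/20.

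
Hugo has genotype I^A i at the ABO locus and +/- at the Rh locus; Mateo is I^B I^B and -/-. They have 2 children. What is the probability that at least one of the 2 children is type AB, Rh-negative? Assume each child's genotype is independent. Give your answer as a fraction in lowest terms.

7/16

ABO cross I^A i × I^B I^B → 1/2 B, 1/2 AB.
Rh cross +/- × -/- → 1/2 Rh+, 1/2 Rh-; so P(type AB, Rh-negative) = 1/2 × 1/2 = 1/4 per child.
P(none) = (3/4)^2 = 9/16; P(at least one) = 1 − 9/16 = 7/16.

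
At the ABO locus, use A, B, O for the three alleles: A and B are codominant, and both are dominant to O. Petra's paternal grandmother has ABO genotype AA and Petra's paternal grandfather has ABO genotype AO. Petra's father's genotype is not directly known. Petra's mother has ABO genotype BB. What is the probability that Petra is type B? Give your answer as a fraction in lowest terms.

Petra's father's ABO genotype from AA × AO: 1/2 AA, 1/2 AO.
Crossing each possibility with the mother BB and summing P(type B): 1/2·0 + 1/2·1/2 = 1/4.

1/4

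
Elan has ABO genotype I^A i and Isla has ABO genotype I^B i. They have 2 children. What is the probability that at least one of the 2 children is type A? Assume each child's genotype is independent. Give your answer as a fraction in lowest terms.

7/16

ABO cross I^A i × I^B i → 1/4 O, 1/4 A, 1/4 B, 1/4 AB.
So P(type A) = 1/4 per child.
P(none) = (3/4)^2 = 9/16; P(at least one) = 1 − 9/16 = 7/16.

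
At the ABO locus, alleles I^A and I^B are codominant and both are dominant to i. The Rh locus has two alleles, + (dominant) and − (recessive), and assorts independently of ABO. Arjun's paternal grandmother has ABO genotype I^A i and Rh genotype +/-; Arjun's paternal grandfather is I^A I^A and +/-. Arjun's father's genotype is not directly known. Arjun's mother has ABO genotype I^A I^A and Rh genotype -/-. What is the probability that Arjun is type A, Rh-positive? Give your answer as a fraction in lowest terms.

1/2

Arjun's father's ABO genotype from I^A i × I^A I^A: 1/2 I^A I^A, 1/2 I^A i.
Crossing each possibility with the mother I^A I^A and summing P(type A): 1/2·1 + 1/2·1 = 1.
Similarly for Rh via the father's Rh distribution: P(Rh+) = 1/2.
Independent loci: 1 × 1/2 = 1/2.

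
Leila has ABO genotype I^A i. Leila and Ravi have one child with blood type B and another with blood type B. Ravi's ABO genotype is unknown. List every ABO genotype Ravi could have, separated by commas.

I^A I^B, I^B I^B, I^B i

For each candidate genotype of Ravi, check whether crossing it with I^A i can produce every observed child phenotype.
  I^A I^A → possible child types {A} ✗
  I^A I^B → possible child types {A, B, AB} ✓
  I^A i → possible child types {O, A} ✗
  I^B I^B → possible child types {B, AB} ✓
  I^B i → possible child types {O, A, B, AB} ✓
  i i → possible child types {O, A} ✗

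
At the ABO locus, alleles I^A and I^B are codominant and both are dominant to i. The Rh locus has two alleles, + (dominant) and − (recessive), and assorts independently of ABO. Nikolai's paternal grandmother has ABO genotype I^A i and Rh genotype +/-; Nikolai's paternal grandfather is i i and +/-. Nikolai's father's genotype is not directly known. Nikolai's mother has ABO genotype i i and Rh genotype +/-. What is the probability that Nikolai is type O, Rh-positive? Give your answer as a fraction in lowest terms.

9/16

Nikolai's father's ABO genotype from I^A i × i i: 1/2 I^A i, 1/2 i i.
Crossing each possibility with the mother i i and summing P(type O): 1/2·1/2 + 1/2·1 = 3/4.
Similarly for Rh via the father's Rh distribution: P(Rh+) = 3/4.
Independent loci: 3/4 × 3/4 = 9/16.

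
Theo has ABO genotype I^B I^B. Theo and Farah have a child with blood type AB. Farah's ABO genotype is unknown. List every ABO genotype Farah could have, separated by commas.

I^A I^A, I^A I^B, I^A i

For each candidate genotype of Farah, check whether crossing it with I^B I^B can produce every observed child phenotype.
  I^A I^A → possible child types {AB} ✓
  I^A I^B → possible child types {B, AB} ✓
  I^A i → possible child types {B, AB} ✓
  I^B I^B → possible child types {B} ✗
  I^B i → possible child types {B} ✗
  i i → possible child types {B} ✗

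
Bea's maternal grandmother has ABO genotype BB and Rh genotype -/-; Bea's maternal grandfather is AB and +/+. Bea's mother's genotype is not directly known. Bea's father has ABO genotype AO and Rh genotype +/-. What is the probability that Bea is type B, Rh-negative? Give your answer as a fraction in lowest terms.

3/32

Bea's mother's ABO genotype from BB × AB: 1/2 AB, 1/2 BB.
Crossing each possibility with the father AO and summing P(type B): 1/2·1/4 + 1/2·1/2 = 3/8.
Similarly for Rh via the mother's Rh distribution: P(Rh-) = 1/4.
Independent loci: 3/8 × 1/4 = 3/32.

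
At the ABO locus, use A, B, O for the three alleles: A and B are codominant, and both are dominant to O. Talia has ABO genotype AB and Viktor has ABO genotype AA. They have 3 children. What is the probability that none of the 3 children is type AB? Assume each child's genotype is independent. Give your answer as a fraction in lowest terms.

ABO cross AB × AA → 1/2 A, 1/2 AB.
So P(type AB) = 1/2 per child.
P(not type AB) = 1/2 for one child; (1/2)^3 = 1/8.

1/8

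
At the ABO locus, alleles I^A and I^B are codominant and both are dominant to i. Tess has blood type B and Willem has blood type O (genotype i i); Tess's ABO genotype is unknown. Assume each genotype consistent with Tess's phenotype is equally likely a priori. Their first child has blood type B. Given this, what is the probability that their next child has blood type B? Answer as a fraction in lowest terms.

5/6

Possible genotypes: Tess ∈ {I^B I^B, I^B i}; Willem ∈ {i i}.
Weight each parental genotype pair by prior × P(type-B child):
  I^B I^B × i i: posterior weight 2/3; P(next child type B) = 1.
  I^B i × i i: posterior weight 1/3; P(next child type B) = 1/2.
Weighted sum = 5/6.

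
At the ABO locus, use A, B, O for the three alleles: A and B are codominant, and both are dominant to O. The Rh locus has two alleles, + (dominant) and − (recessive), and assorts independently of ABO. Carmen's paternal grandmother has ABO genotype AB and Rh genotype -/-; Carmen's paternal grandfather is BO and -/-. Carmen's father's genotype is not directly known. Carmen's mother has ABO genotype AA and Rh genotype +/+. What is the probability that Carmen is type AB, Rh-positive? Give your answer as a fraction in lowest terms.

1/2

Carmen's father's ABO genotype from AB × BO: 1/4 AB, 1/4 AO, 1/4 BB, 1/4 BO.
Crossing each possibility with the mother AA and summing P(type AB): 1/4·1/2 + 1/4·0 + 1/4·1 + 1/4·1/2 = 1/2.
Similarly for Rh via the father's Rh distribution: P(Rh+) = 1.
Independent loci: 1/2 × 1 = 1/2.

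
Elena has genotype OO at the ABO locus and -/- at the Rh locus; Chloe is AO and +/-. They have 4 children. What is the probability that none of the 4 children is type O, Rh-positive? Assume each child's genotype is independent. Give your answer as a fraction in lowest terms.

ABO cross OO × AO → 1/2 O, 1/2 A.
Rh cross -/- × +/- → 1/2 Rh+, 1/2 Rh-; so P(type O, Rh-positive) = 1/2 × 1/2 = 1/4 per child.
P(not type O, Rh-positive) = 3/4 for one child; (3/4)^4 = 81/256.

81/256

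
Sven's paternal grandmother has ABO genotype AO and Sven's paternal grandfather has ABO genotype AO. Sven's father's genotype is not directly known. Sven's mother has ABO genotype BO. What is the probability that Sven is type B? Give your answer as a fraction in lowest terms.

Sven's father's ABO genotype from AO × AO: 1/4 AA, 1/2 AO, 1/4 OO.
Crossing each possibility with the mother BO and summing P(type B): 1/4·0 + 1/2·1/4 + 1/4·1/2 = 1/4.

1/4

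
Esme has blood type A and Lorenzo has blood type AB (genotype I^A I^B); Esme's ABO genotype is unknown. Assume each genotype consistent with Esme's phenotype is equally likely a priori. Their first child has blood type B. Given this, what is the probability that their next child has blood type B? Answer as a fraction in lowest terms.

1/4

Possible genotypes: Esme ∈ {I^A I^A, I^A i}; Lorenzo ∈ {I^A I^B}.
Weight each parental genotype pair by prior × P(type-B child):
  I^A i × I^A I^B: posterior weight 1; P(next child type B) = 1/4.
Weighted sum = 1/4.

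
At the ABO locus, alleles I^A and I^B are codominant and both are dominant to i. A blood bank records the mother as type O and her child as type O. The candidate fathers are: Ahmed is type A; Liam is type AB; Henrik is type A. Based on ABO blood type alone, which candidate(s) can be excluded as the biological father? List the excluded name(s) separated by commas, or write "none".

A candidate is excluded only if no genotype consistent with his phenotype could produce a type O child with a type O mother.
Liam (type AB): no genotype consistent with that phenotype can produce a type-O child with a type-O mother.

Liam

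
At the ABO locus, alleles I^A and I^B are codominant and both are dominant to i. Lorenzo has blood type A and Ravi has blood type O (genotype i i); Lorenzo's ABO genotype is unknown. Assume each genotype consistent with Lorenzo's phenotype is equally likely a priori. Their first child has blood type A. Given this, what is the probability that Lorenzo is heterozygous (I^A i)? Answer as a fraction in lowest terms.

Possible genotypes: Lorenzo ∈ {I^A I^A, I^A i}; Ravi ∈ {i i}.
Weight each parental genotype pair by prior × P(type-A child):
  I^A I^A × i i: posterior weight 2/3.
  I^A i × i i: posterior weight 1/3.
Sum the posterior weight over pairs where Lorenzo is I^A i: 1/3.

1/3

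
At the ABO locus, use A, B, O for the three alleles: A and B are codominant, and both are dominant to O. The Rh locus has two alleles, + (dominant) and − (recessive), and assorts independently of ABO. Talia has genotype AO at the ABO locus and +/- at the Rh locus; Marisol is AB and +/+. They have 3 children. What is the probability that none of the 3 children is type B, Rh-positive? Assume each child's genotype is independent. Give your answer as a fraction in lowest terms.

27/64

ABO cross AO × AB → 1/2 A, 1/4 B, 1/4 AB.
Rh cross +/- × +/+ → 1 Rh+; so P(type B, Rh-positive) = 1/4 × 1 = 1/4 per child.
P(not type B, Rh-positive) = 3/4 for one child; (3/4)^3 = 27/64.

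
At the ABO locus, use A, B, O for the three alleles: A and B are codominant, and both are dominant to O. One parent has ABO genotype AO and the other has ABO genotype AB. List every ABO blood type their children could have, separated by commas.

Gametes from AO × AB give offspring ABO genotypes AA, AB, AO, BO, i.e. phenotypes A, B, AB.

A, B, AB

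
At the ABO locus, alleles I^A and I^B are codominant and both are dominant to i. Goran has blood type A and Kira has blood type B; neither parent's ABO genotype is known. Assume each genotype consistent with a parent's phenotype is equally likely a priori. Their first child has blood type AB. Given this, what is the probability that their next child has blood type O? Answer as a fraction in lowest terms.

1/36

Possible genotypes: Goran ∈ {I^A I^A, I^A i}; Kira ∈ {I^B I^B, I^B i}.
Weight each parental genotype pair by prior × P(type-AB child):
  I^A I^A × I^B I^B: posterior weight 4/9; P(next child type O) = 0.
  I^A I^A × I^B i: posterior weight 2/9; P(next child type O) = 0.
  I^A i × I^B I^B: posterior weight 2/9; P(next child type O) = 0.
  I^A i × I^B i: posterior weight 1/9; P(next child type O) = 1/4.
Weighted sum = 1/36.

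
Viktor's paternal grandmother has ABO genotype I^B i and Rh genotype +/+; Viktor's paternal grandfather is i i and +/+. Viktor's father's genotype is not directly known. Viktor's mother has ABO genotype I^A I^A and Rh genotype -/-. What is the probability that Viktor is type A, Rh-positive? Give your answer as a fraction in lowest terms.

3/4

Viktor's father's ABO genotype from I^B i × i i: 1/2 I^B i, 1/2 i i.
Crossing each possibility with the mother I^A I^A and summing P(type A): 1/2·1/2 + 1/2·1 = 3/4.
Similarly for Rh via the father's Rh distribution: P(Rh+) = 1.
Independent loci: 3/4 × 1 = 3/4.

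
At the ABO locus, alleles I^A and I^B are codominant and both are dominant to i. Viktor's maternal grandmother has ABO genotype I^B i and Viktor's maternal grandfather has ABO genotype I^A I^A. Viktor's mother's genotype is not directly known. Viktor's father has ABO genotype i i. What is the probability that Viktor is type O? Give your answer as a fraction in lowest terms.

Viktor's mother's ABO genotype from I^B i × I^A I^A: 1/2 I^A I^B, 1/2 I^A i.
Crossing each possibility with the father i i and summing P(type O): 1/2·0 + 1/2·1/2 = 1/4.

1/4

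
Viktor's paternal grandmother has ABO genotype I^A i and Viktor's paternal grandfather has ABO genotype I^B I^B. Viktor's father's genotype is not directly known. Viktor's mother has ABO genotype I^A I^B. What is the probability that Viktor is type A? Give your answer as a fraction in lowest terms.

Viktor's father's ABO genotype from I^A i × I^B I^B: 1/2 I^A I^B, 1/2 I^B i.
Crossing each possibility with the mother I^A I^B and summing P(type A): 1/2·1/4 + 1/2·1/4 = 1/4.

1/4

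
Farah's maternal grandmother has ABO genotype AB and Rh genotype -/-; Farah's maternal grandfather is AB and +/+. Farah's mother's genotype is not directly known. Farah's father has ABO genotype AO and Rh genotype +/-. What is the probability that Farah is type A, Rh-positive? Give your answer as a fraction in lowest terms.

3/8

Farah's mother's ABO genotype from AB × AB: 1/4 AA, 1/2 AB, 1/4 BB.
Crossing each possibility with the father AO and summing P(type A): 1/4·1 + 1/2·1/2 + 1/4·0 = 1/2.
Similarly for Rh via the mother's Rh distribution: P(Rh+) = 3/4.
Independent loci: 1/2 × 3/4 = 3/8.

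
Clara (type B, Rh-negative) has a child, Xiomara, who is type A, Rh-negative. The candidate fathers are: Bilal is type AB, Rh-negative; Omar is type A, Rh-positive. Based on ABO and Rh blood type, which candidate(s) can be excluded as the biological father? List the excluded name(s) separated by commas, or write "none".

A candidate is excluded only if no genotype consistent with his phenotype could produce a type A, Rh-negative child with a type B, Rh-negative mother.
Every candidate has at least one consistent genotype combination, so none can be excluded.

none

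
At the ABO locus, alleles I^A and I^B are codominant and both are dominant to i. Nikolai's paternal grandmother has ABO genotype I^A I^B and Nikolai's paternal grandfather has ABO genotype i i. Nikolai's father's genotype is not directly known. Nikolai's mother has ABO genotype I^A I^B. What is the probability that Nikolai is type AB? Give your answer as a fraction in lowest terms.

1/4

Nikolai's father's ABO genotype from I^A I^B × i i: 1/2 I^A i, 1/2 I^B i.
Crossing each possibility with the mother I^A I^B and summing P(type AB): 1/2·1/4 + 1/2·1/4 = 1/4.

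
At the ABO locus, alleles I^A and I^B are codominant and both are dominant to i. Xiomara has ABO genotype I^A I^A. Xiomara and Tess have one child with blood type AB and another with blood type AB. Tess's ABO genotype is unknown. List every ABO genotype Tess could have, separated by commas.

I^A I^B, I^B I^B, I^B i

For each candidate genotype of Tess, check whether crossing it with I^A I^A can produce every observed child phenotype.
  I^A I^A → possible child types {A} ✗
  I^A I^B → possible child types {A, AB} ✓
  I^A i → possible child types {A} ✗
  I^B I^B → possible child types {AB} ✓
  I^B i → possible child types {A, AB} ✓
  i i → possible child types {A} ✗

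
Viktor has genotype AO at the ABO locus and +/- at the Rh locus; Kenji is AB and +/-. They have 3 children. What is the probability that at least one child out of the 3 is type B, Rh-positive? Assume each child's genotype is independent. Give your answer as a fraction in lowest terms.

1899/4096

ABO cross AO × AB → 1/2 A, 1/4 B, 1/4 AB.
Rh cross +/- × +/- → 3/4 Rh+, 1/4 Rh-; so P(type B, Rh-positive) = 1/4 × 3/4 = 3/16 per child.
P(none) = (13/16)^3 = 2197/4096; P(at least one) = 1 − 2197/4096 = 1899/4096.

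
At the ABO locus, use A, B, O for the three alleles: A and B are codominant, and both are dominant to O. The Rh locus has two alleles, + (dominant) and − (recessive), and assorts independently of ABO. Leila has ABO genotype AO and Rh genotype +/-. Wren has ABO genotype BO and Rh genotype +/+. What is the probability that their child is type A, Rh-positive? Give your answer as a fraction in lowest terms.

1/4

ABO cross AO × BO → offspring phenotypes: 1/4 O, 1/4 A, 1/4 B, 1/4 AB.
Rh cross +/- × +/+ → 1 Rh+.
Independent loci: P(type A, Rh-positive) = 1/4 × 1 = 1/4.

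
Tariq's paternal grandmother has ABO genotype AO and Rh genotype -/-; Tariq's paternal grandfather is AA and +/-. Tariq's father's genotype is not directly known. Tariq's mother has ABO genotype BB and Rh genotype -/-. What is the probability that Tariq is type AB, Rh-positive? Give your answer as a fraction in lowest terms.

3/16

Tariq's father's ABO genotype from AO × AA: 1/2 AA, 1/2 AO.
Crossing each possibility with the mother BB and summing P(type AB): 1/2·1 + 1/2·1/2 = 3/4.
Similarly for Rh via the father's Rh distribution: P(Rh+) = 1/4.
Independent loci: 3/4 × 1/4 = 3/16.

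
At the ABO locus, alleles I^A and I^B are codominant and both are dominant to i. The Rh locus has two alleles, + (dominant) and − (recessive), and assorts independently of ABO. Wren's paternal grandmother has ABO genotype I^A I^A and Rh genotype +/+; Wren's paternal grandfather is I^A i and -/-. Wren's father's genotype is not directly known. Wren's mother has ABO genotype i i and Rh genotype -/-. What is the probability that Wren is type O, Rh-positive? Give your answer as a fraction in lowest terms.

Wren's father's ABO genotype from I^A I^A × I^A i: 1/2 I^A I^A, 1/2 I^A i.
Crossing each possibility with the mother i i and summing P(type O): 1/2·0 + 1/2·1/2 = 1/4.
Similarly for Rh via the father's Rh distribution: P(Rh+) = 1/2.
Independent loci: 1/4 × 1/2 = 1/8.

1/8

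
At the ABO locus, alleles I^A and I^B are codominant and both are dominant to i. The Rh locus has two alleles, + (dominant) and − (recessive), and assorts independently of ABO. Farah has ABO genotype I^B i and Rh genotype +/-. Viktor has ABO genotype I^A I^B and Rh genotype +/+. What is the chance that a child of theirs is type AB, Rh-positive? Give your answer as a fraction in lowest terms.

ABO cross I^B i × I^A I^B → offspring phenotypes: 1/4 A, 1/2 B, 1/4 AB.
Rh cross +/- × +/+ → 1 Rh+.
Independent loci: P(type AB, Rh-positive) = 1/4 × 1 = 1/4.

1/4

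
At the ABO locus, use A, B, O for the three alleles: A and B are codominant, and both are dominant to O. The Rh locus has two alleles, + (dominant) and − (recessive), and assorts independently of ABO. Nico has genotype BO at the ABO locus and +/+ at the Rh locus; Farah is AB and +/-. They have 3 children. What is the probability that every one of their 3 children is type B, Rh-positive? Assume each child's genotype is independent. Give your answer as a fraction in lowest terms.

ABO cross BO × AB → 1/4 A, 1/2 B, 1/4 AB.
Rh cross +/+ × +/- → 1 Rh+; so P(type B, Rh-positive) = 1/2 × 1 = 1/2 per child.
All 3 independent: (1/2)^3 = 1/8.

1/8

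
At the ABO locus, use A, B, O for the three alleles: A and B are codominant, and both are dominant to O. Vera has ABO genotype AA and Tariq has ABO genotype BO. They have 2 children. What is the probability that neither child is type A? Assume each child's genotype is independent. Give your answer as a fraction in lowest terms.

1/4

ABO cross AA × BO → 1/2 A, 1/2 AB.
So P(type A) = 1/2 per child.
P(not type A) = 1/2 for one child; (1/2)^2 = 1/4.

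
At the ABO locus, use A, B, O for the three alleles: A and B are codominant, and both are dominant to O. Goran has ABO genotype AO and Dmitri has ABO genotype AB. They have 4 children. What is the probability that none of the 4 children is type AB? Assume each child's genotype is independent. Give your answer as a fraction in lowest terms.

ABO cross AO × AB → 1/2 A, 1/4 B, 1/4 AB.
So P(type AB) = 1/4 per child.
P(not type AB) = 3/4 for one child; (3/4)^4 = 81/256.

81/256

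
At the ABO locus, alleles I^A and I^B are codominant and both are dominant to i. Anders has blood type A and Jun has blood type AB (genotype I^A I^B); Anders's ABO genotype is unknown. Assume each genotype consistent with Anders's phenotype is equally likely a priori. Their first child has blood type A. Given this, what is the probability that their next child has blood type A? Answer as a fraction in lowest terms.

1/2

Possible genotypes: Anders ∈ {I^A I^A, I^A i}; Jun ∈ {I^A I^B}.
Weight each parental genotype pair by prior × P(type-A child):
  I^A I^A × I^A I^B: posterior weight 1/2; P(next child type A) = 1/2.
  I^A i × I^A I^B: posterior weight 1/2; P(next child type A) = 1/2.
Weighted sum = 1/2.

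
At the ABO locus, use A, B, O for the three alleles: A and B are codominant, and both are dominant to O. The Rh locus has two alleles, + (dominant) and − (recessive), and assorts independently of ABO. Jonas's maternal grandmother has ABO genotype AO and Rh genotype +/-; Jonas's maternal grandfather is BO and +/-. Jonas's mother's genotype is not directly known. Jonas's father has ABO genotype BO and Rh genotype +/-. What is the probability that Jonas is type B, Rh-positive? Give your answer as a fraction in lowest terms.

Jonas's mother's ABO genotype from AO × BO: 1/4 AB, 1/4 AO, 1/4 BO, 1/4 OO.
Crossing each possibility with the father BO and summing P(type B): 1/4·1/2 + 1/4·1/4 + 1/4·3/4 + 1/4·1/2 = 1/2.
Similarly for Rh via the mother's Rh distribution: P(Rh+) = 3/4.
Independent loci: 1/2 × 3/4 = 3/8.

3/8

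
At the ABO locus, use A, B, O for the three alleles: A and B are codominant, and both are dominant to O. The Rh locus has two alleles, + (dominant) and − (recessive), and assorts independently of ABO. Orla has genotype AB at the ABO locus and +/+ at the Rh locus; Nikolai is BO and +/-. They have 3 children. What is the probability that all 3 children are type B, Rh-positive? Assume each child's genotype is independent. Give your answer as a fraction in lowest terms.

1/8

ABO cross AB × BO → 1/4 A, 1/2 B, 1/4 AB.
Rh cross +/+ × +/- → 1 Rh+; so P(type B, Rh-positive) = 1/2 × 1 = 1/2 per child.
All 3 independent: (1/2)^3 = 1/8.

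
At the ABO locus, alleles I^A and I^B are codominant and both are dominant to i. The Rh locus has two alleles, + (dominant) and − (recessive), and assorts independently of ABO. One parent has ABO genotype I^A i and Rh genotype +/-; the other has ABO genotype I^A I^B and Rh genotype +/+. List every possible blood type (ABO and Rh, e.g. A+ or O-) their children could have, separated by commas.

Gametes from I^A i × I^A I^B give offspring ABO genotypes I^A I^A, I^A I^B, I^A i, I^B i, i.e. phenotypes A, B, AB.
Rh cross +/- × +/+ → phenotypes Rh+.
Combining independently: A+, B+, AB+.

A+, B+, AB+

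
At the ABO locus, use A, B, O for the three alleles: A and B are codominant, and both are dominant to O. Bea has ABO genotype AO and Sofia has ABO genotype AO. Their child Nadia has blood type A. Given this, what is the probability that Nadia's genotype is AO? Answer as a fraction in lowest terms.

Cross AO × AO → 1/4 AA, 1/2 AO, 1/4 OO.
Type-A genotypes among offspring: AA (1/4), AO (1/2); total 3/4.
P(AO | type A) = (1/2) / (3/4) = 2/3.

2/3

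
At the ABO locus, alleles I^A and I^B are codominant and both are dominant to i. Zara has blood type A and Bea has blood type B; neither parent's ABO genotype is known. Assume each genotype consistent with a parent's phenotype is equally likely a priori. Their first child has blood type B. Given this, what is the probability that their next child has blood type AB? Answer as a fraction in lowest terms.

Possible genotypes: Zara ∈ {I^A I^A, I^A i}; Bea ∈ {I^B I^B, I^B i}.
Weight each parental genotype pair by prior × P(type-B child):
  I^A i × I^B I^B: posterior weight 2/3; P(next child type AB) = 1/2.
  I^A i × I^B i: posterior weight 1/3; P(next child type AB) = 1/4.
Weighted sum = 5/12.

5/12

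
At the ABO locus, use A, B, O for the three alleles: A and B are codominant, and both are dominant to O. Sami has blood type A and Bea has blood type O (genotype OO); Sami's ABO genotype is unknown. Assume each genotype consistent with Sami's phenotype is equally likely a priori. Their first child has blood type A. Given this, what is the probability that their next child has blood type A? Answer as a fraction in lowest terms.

5/6

Possible genotypes: Sami ∈ {AA, AO}; Bea ∈ {OO}.
Weight each parental genotype pair by prior × P(type-A child):
  AA × OO: posterior weight 2/3; P(next child type A) = 1.
  AO × OO: posterior weight 1/3; P(next child type A) = 1/2.
Weighted sum = 5/6.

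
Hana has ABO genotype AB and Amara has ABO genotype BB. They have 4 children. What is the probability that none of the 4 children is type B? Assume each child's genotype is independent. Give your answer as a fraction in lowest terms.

1/16

ABO cross AB × BB → 1/2 B, 1/2 AB.
So P(type B) = 1/2 per child.
P(not type B) = 1/2 for one child; (1/2)^4 = 1/16.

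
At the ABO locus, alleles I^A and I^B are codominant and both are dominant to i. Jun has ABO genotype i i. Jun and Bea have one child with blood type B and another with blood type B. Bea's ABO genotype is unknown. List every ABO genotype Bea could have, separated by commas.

For each candidate genotype of Bea, check whether crossing it with i i can produce every observed child phenotype.
  I^A I^A → possible child types {A} ✗
  I^A I^B → possible child types {A, B} ✓
  I^A i → possible child types {O, A} ✗
  I^B I^B → possible child types {B} ✓
  I^B i → possible child types {O, B} ✓
  i i → possible child types {O} ✗

I^A I^B, I^B I^B, I^B i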